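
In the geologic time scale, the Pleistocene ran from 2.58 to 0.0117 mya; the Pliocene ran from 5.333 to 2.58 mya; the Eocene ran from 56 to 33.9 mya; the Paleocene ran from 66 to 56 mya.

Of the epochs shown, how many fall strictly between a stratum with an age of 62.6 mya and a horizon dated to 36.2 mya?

The older date is 62.6 Ma and the younger is 36.2 Ma.
No epoch both begins after 62.6 Ma and ends before 36.2 Ma, so the count is 0.

0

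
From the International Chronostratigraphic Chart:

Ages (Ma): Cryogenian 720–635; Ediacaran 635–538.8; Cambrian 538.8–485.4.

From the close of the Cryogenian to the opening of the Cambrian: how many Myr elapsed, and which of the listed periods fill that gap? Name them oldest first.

96.2 million years; Ediacaran

The Cryogenian closes at 635 Ma and the Cambrian opens at 538.8 Ma, so the interval is 635 − 538.8 = 96.2 Myr.
A period fits inside if it starts at or after 635 Ma and ends at or before 538.8 Ma; oldest first that gives Ediacaran.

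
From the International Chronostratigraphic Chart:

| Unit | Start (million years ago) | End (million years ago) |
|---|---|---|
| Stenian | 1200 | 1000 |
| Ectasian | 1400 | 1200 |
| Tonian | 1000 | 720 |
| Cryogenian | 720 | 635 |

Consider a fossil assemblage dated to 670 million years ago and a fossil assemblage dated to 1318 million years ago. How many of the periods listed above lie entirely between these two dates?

2

1318 Ma sits inside the Ectasian (1400–1200) and 670 Ma inside the Cryogenian (720–635); neither of those is wholly between the two dates.
The listed periods lying completely between them are Stenian, Tonian — 2 in all.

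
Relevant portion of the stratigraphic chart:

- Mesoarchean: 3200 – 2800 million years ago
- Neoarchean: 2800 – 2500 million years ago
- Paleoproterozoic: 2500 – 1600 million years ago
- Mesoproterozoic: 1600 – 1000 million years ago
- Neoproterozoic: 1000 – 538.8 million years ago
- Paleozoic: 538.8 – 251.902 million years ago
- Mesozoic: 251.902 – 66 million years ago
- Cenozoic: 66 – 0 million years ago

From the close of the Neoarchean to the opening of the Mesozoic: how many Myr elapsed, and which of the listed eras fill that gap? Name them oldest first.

2248.098 million years; Paleoproterozoic, Mesoproterozoic, Neoproterozoic, Paleozoic

The Neoarchean closes at 2500 Ma and the Mesozoic opens at 251.902 Ma, so the interval is 2500 − 251.902 = 2248.098 Myr.
An era fits inside if it starts at or after 2500 Ma and ends at or before 251.902 Ma; oldest first that gives Paleoproterozoic, Mesoproterozoic, Neoproterozoic, Paleozoic.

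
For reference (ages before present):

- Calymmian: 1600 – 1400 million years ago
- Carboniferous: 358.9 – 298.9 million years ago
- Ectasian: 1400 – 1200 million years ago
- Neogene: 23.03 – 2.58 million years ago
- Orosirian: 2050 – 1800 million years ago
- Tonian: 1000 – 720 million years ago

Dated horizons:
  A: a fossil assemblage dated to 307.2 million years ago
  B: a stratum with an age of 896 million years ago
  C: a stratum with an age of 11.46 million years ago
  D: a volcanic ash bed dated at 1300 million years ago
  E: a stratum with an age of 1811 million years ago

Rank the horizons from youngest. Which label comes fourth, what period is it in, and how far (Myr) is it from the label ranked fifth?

D, in the Ectasian; 511 million years to E

Smaller Ma means younger, so youngest first: C 11.46 < A 307.2 < B 896 < D 1300 < E 1811.
Counting 4 along gives D (1300 Ma); the excerpt puts that inside the Ectasian, 1400–1200 Ma.
Next in line is E (1811 Ma), and 1811 − 1300 = 511 Myr.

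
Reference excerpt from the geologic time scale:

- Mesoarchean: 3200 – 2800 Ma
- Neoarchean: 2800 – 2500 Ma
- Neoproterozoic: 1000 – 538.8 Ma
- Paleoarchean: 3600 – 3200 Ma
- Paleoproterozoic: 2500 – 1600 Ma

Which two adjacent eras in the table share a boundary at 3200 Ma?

Paleoarchean and Mesoarchean

The Paleoarchean ends at 3200 Ma and the Mesoarchean begins at 3200 Ma, so they share that boundary.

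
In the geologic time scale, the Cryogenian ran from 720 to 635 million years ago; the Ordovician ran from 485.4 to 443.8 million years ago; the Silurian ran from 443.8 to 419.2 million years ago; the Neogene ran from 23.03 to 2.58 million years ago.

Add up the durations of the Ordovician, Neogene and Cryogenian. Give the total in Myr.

147.05 million years

Duration is start − end for each: (485.4 − 443.8) + (23.03 − 2.58) + (720 − 635).
That is 41.6 + 20.45 + 85, which totals 147.05 million years.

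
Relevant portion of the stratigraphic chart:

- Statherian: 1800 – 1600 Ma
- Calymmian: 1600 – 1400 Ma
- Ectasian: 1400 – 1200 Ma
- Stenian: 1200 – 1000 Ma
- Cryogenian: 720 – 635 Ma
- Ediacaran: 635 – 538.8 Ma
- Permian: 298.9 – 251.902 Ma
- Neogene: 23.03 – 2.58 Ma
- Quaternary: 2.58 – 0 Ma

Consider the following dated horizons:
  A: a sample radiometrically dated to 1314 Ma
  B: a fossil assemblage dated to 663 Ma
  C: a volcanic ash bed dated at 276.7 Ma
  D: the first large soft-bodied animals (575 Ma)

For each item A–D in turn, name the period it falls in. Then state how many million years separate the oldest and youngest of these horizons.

A: 1314 Ma lies in 1400–1200 Ma, so Ectasian.
B: 663 Ma lies in 720–635 Ma, so Cryogenian.
C: 276.7 Ma lies in 298.9–251.902 Ma, so Permian.
D: 575 Ma lies in 635–538.8 Ma, so Ediacaran.
Oldest = 1314 Ma, youngest = 276.7 Ma → span 1037.3 Myr.

A — Ectasian; B — Cryogenian; C — Permian; D — Ediacaran; span 1037.3 million years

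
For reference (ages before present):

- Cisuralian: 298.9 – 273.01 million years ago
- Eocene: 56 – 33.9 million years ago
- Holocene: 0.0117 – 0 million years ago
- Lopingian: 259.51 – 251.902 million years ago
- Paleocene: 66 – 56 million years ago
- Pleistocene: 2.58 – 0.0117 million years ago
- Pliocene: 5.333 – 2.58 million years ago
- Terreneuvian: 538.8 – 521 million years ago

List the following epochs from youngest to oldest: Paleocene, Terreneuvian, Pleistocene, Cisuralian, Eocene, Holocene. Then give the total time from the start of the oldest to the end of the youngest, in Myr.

Holocene → Pleistocene → Eocene → Paleocene → Cisuralian → Terreneuvian; total span 538.8 Myr

From the excerpt: Paleocene 66–56; Terreneuvian 538.8–521; Pleistocene 2.58–0.0117; Cisuralian 298.9–273.01; Eocene 56–33.9; Holocene 0.0117–0 (Ma).
Larger Ma is earlier, so the oldest is Terreneuvian and the youngest is Holocene; youngest to oldest: Holocene, Pleistocene, Eocene, Paleocene, Cisuralian, Terreneuvian.
Oldest start 538.8 minus youngest end 0 gives 538.8 Myr overall.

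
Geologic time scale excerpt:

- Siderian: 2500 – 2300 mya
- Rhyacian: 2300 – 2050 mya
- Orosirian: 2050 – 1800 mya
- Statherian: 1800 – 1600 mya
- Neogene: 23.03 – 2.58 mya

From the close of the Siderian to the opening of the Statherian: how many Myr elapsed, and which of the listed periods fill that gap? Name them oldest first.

End of Siderian = 2300 Ma; start of Statherian = 1800 Ma.
Gap = 2300 − 1800 = 500 Myr.
Periods wholly inside 2300–1800 Ma: Rhyacian (2300–2050), Orosirian (2050–1800).

500 million years; Rhyacian, Orosirian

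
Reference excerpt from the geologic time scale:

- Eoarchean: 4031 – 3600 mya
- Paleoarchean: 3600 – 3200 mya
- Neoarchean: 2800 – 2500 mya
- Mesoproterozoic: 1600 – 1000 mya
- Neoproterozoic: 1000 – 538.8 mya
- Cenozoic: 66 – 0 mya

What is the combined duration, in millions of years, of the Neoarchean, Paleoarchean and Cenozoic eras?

Duration is start − end for each: (2800 − 2500) + (3600 − 3200) + (66 − 0).
That is 300 + 400 + 66, which totals 766 million years.

766 million years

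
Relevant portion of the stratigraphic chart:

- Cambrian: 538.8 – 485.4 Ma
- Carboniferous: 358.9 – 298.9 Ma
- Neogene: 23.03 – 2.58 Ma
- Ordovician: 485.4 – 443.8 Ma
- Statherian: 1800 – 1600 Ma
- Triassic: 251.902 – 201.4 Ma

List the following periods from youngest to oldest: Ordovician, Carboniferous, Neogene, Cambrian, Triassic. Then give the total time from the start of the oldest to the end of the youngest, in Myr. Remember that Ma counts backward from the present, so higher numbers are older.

Neogene, Triassic, Carboniferous, Ordovician, Cambrian; total span 536.22 Myr

From the excerpt: Ordovician 485.4–443.8; Carboniferous 358.9–298.9; Neogene 23.03–2.58; Cambrian 538.8–485.4; Triassic 251.902–201.4 (Ma).
Larger Ma is earlier, so the oldest is Cambrian and the youngest is Neogene; youngest to oldest: Neogene, Triassic, Carboniferous, Ordovician, Cambrian.
Oldest start 538.8 minus youngest end 2.58 gives 536.22 Myr overall.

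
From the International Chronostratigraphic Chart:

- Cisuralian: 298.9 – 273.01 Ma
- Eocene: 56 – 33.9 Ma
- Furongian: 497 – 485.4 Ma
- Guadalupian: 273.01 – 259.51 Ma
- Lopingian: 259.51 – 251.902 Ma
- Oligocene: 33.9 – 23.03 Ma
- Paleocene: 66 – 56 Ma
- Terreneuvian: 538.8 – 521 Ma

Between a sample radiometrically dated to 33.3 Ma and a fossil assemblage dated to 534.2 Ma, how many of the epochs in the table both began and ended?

6

The older date is 534.2 Ma and the younger is 33.3 Ma.
Epochs with start < 534.2 and end > 33.3 Ma: Furongian (497–485.4), Cisuralian (298.9–273.01), Guadalupian (273.01–259.51), Lopingian (259.51–251.902), Paleocene (66–56), Eocene (56–33.9).
That is 6 complete epochs.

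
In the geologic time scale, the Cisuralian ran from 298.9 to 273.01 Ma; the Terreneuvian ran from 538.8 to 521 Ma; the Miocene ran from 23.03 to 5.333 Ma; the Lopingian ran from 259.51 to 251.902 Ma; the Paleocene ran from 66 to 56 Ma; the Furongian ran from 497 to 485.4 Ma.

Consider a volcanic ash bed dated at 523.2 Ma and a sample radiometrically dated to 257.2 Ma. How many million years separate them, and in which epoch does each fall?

Elapsed time: 523.2 − 257.2 = 266 Myr.
523.2 Ma lies within 538.8–521 Ma: Terreneuvian.
257.2 Ma lies within 259.51–251.902 Ma: Lopingian.

266 million years apart; the first in the Terreneuvian, the second in the Lopingian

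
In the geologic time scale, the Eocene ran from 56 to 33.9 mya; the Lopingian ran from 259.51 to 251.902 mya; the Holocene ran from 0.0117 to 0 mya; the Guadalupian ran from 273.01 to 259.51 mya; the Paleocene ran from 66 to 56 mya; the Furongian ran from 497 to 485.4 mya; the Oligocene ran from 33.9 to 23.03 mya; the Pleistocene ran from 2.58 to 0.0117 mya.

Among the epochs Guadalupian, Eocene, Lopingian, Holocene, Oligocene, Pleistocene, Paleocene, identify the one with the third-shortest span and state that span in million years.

Start − end for each: Guadalupian 273.01 − 259.51 = 13.5; Eocene 56 − 33.9 = 22.1; Lopingian 259.51 − 251.902 = 7.608; Holocene 0.0117 − 0 = 0.0117; Oligocene 33.9 − 23.03 = 10.87; Pleistocene 2.58 − 0.0117 = 2.5683; Paleocene 66 − 56 = 10.
Ranking these from shortest: Holocene < Pleistocene < Lopingian < Paleocene < Oligocene < Guadalupian < Eocene.
Position 3 in that ranking is Lopingian, which lasted 7.608 Myr.

Lopingian, 7.608 million years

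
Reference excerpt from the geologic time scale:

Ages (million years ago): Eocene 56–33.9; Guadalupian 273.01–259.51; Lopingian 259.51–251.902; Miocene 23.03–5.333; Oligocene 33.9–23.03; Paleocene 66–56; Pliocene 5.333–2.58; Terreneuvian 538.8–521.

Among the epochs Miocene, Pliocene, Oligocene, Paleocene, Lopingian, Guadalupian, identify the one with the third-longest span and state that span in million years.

Durations: Miocene 17.697; Pliocene 2.753; Oligocene 10.87; Paleocene 10; Lopingian 7.608; Guadalupian 13.5 Myr.
Sorted longest-first: Miocene (17.697), Guadalupian (13.5), Oligocene (10.87), Paleocene (10), Lopingian (7.608), Pliocene (2.753).
The third longest is Oligocene at 10.87 Myr.

Oligocene, 10.87 million years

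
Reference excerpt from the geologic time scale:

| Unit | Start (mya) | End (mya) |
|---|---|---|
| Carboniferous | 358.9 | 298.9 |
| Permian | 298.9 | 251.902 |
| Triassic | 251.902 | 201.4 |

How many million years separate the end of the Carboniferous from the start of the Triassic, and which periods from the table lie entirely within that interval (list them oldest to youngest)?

The Carboniferous closes at 298.9 Ma and the Triassic opens at 251.902 Ma, so the interval is 298.9 − 251.902 = 46.998 Myr.
A period fits inside if it starts at or after 298.9 Ma and ends at or before 251.902 Ma; oldest first that gives Permian.

46.998 million years; Permian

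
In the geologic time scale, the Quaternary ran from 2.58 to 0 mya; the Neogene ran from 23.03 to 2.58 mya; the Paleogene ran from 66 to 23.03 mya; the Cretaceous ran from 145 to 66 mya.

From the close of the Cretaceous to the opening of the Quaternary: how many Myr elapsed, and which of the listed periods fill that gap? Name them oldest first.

63.42 million years; Paleogene, Neogene

The Cretaceous closes at 66 Ma and the Quaternary opens at 2.58 Ma, so the interval is 66 − 2.58 = 63.42 Myr.
A period fits inside if it starts at or after 66 Ma and ends at or before 2.58 Ma; oldest first that gives Paleogene, Neogene.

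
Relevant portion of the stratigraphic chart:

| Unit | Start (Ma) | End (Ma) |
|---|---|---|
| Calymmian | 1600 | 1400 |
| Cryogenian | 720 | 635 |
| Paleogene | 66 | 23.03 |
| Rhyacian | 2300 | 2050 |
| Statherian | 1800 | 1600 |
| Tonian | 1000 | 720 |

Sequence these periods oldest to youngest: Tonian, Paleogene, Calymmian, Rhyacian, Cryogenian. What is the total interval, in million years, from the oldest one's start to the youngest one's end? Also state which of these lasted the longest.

From the excerpt: Tonian 1000–720; Paleogene 66–23.03; Calymmian 1600–1400; Rhyacian 2300–2050; Cryogenian 720–635 (Ma).
Larger Ma is earlier, so the oldest is Rhyacian and the youngest is Paleogene; oldest to youngest: Rhyacian, Calymmian, Tonian, Cryogenian, Paleogene.
Oldest start 2300 minus youngest end 23.03 gives 2276.97 Myr overall.
Individual lengths (start − end): Rhyacian 250; Tonian 280; Cryogenian 85; Calymmian 200; Paleogene 42.97. The largest is Tonian at 280 Myr.

Rhyacian → Calymmian → Tonian → Cryogenian → Paleogene; total span 2276.97 Myr; longest is Tonian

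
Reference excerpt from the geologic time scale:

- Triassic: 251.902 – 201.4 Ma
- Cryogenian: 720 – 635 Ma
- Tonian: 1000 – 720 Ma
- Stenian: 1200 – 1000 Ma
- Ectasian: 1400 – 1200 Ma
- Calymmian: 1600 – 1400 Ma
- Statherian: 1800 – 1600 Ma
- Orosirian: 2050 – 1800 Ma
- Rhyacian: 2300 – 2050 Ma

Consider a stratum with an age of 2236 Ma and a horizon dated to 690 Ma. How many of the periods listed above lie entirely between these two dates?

6

2236 Ma sits inside the Rhyacian (2300–2050) and 690 Ma inside the Cryogenian (720–635); neither of those is wholly between the two dates.
The listed periods lying completely between them are Orosirian, Statherian, Calymmian, Ectasian, Stenian, Tonian — 6 in all.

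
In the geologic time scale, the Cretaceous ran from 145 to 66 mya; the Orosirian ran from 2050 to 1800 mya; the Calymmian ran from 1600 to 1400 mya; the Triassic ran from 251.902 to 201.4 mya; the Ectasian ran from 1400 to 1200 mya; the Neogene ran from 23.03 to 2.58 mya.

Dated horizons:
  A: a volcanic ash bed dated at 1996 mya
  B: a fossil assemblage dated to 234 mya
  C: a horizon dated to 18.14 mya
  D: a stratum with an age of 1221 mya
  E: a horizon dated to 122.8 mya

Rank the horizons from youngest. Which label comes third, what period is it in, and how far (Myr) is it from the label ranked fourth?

Smaller Ma means younger, so youngest first: C 18.14 < E 122.8 < B 234 < D 1221 < A 1996.
Counting 3 along gives B (234 Ma); the excerpt puts that inside the Triassic, 251.902–201.4 Ma.
Next in line is D (1221 Ma), and 1221 − 234 = 987 Myr.

B, in the Triassic; 987 million years to D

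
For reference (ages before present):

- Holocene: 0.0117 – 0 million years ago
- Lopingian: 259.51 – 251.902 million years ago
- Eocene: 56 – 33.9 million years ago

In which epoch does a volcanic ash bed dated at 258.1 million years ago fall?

Lopingian

258.1 Ma lies between 259.51 and 251.902 Ma, so it falls in the Lopingian.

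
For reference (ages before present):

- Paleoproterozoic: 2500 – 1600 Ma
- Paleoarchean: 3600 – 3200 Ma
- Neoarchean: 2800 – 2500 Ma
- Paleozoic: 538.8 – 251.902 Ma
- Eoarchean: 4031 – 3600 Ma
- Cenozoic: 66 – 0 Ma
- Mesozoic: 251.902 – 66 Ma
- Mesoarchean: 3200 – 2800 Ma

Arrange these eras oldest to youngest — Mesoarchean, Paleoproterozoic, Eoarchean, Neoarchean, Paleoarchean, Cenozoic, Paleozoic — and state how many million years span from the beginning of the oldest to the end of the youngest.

Start ages (Ma): Eoarchean 4031, Paleoarchean 3600, Mesoarchean 3200, Neoarchean 2800, Paleoproterozoic 2500, Paleozoic 538.8, Cenozoic 66.
Ordered oldest to youngest: Eoarchean, Paleoarchean, Mesoarchean, Neoarchean, Paleoproterozoic, Paleozoic, Cenozoic.
Span = 4031 − 0 = 4031 Myr.

Eoarchean, Paleoarchean, Mesoarchean, Neoarchean, Paleoproterozoic, Paleozoic, Cenozoic; total span 4031 Myr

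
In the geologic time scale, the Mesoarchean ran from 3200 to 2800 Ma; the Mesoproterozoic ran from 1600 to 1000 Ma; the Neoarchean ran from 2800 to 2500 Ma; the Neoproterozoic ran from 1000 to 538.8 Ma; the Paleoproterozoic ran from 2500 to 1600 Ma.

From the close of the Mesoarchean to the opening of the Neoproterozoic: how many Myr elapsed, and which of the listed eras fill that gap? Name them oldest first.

End of Mesoarchean = 2800 Ma; start of Neoproterozoic = 1000 Ma.
Gap = 2800 − 1000 = 1800 Myr.
Eras wholly inside 2800–1000 Ma: Neoarchean (2800–2500), Paleoproterozoic (2500–1600), Mesoproterozoic (1600–1000).

1800 million years; Neoarchean, Paleoproterozoic, Mesoproterozoic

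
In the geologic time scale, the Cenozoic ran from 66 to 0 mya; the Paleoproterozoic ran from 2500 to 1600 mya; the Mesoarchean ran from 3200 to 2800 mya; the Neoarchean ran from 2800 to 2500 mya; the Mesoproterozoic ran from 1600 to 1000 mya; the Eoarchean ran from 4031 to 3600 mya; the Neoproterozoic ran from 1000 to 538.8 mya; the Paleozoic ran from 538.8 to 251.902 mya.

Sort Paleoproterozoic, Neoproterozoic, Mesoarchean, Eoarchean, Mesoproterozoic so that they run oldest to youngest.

Read off each span (Ma): Paleoproterozoic 2500–1600; Neoproterozoic 1000–538.8; Mesoarchean 3200–2800; Eoarchean 4031–3600; Mesoproterozoic 1600–1000.
Larger Ma is older, so oldest→youngest is Eoarchean, Mesoarchean, Paleoproterozoic, Mesoproterozoic, Neoproterozoic.

Eoarchean → Mesoarchean → Paleoproterozoic → Mesoproterozoic → Neoproterozoic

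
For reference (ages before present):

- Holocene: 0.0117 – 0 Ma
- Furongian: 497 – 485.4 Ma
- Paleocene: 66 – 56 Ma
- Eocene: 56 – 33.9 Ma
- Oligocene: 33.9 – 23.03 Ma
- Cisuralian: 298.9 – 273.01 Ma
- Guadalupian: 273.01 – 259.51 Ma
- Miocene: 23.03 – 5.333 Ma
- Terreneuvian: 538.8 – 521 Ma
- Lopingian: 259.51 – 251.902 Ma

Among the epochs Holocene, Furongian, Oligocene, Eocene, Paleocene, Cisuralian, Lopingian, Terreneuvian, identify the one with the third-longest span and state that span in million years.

Start − end for each: Holocene 0.0117 − 0 = 0.0117; Furongian 497 − 485.4 = 11.6; Oligocene 33.9 − 23.03 = 10.87; Eocene 56 − 33.9 = 22.1; Paleocene 66 − 56 = 10; Cisuralian 298.9 − 273.01 = 25.89; Lopingian 259.51 − 251.902 = 7.608; Terreneuvian 538.8 − 521 = 17.8.
Ranking these from longest: Cisuralian > Eocene > Terreneuvian > Furongian > Oligocene > Paleocene > Lopingian > Holocene.
Position 3 in that ranking is Terreneuvian, which lasted 17.8 Myr.

Terreneuvian, 17.8 million years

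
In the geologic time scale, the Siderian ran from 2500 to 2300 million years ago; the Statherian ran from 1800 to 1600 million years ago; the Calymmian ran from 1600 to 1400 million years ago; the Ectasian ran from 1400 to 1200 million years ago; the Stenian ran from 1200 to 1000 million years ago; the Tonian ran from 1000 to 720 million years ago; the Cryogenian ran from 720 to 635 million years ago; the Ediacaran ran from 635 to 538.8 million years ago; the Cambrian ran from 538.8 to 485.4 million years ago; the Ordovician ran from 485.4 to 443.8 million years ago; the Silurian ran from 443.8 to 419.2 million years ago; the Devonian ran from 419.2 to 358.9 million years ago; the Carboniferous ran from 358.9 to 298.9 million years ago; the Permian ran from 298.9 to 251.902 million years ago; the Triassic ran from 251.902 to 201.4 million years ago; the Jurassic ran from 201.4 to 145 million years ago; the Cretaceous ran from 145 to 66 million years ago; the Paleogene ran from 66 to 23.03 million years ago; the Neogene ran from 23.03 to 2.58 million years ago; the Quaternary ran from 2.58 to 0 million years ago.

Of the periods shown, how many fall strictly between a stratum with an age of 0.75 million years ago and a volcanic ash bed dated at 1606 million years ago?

The older date is 1606 Ma and the younger is 0.75 Ma.
Periods with start < 1606 and end > 0.75 Ma: Calymmian (1600–1400), Ectasian (1400–1200), Stenian (1200–1000), Tonian (1000–720), Cryogenian (720–635), Ediacaran (635–538.8), Cambrian (538.8–485.4), Ordovician (485.4–443.8), Silurian (443.8–419.2), Devonian (419.2–358.9), Carboniferous (358.9–298.9), Permian (298.9–251.902), Triassic (251.902–201.4), Jurassic (201.4–145), Cretaceous (145–66), Paleogene (66–23.03), Neogene (23.03–2.58).
That is 17 complete periods.

17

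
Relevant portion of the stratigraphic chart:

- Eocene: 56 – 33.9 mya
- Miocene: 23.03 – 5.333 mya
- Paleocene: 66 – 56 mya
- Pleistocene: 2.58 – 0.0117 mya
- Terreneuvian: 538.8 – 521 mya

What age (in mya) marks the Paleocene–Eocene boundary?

The Paleocene ends and the Eocene begins at 56 mya.

56 mya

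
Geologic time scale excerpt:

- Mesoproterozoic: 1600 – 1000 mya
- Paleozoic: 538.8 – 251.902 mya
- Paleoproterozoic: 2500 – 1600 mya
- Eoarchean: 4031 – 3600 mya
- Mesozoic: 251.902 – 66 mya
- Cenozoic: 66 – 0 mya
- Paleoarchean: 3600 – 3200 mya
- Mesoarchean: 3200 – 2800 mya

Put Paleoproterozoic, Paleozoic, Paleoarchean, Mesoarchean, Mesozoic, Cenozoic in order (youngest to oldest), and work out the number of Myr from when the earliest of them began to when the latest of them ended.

Cenozoic → Mesozoic → Paleozoic → Paleoproterozoic → Mesoarchean → Paleoarchean; total span 3600 Myr

Start ages (Ma): Paleoarchean 3600, Mesoarchean 3200, Paleoproterozoic 2500, Paleozoic 538.8, Mesozoic 251.902, Cenozoic 66.
Ordered youngest to oldest: Cenozoic, Mesozoic, Paleozoic, Paleoproterozoic, Mesoarchean, Paleoarchean.
Span = 3600 − 0 = 3600 Myr.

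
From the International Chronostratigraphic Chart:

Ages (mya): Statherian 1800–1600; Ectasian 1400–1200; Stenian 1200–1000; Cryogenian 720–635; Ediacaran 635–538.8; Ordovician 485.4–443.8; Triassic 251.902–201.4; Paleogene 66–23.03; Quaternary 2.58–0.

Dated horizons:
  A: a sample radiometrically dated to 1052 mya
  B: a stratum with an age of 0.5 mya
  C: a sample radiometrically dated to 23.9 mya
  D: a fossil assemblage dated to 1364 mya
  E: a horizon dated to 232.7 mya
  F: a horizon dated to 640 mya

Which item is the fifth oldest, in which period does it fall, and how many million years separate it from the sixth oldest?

C, in the Paleogene; 23.4 million years to B

Sorted oldest-first by Ma: D (1364), A (1052), F (640), E (232.7), C (23.9), B (0.5).
The fifth oldest is C at 23.9 Ma, which lies in 66–23.03 Ma: the Paleogene.
The sixth oldest is B at 0.5 Ma; separation = |23.9 − 0.5| = 23.4 Myr.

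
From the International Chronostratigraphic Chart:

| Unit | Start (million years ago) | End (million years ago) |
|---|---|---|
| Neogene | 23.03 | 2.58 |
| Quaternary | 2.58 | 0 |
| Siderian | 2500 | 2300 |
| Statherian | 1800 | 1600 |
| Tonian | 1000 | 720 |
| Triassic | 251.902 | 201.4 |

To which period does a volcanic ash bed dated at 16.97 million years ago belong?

16.97 Ma lies between 23.03 and 2.58 Ma, so it falls in the Neogene.

Neogene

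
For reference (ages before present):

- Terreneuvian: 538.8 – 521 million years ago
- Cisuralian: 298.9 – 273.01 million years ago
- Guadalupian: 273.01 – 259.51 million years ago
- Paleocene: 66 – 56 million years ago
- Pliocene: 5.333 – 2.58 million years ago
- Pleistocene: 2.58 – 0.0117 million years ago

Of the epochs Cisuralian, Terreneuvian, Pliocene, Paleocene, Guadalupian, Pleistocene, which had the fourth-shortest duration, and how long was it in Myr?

Durations: Cisuralian 25.89; Terreneuvian 17.8; Pliocene 2.753; Paleocene 10; Guadalupian 13.5; Pleistocene 2.5683 Myr.
Sorted shortest-first: Pleistocene (2.5683), Pliocene (2.753), Paleocene (10), Guadalupian (13.5), Terreneuvian (17.8), Cisuralian (25.89).
The fourth shortest is Guadalupian at 13.5 Myr.

Guadalupian, 13.5 million years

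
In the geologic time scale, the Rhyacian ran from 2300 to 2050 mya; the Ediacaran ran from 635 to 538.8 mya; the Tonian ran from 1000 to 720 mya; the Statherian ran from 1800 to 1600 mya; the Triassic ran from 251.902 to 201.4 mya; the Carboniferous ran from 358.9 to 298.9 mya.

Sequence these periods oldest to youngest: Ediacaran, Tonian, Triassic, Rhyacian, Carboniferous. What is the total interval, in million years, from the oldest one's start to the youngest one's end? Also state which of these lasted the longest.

From the excerpt: Ediacaran 635–538.8; Tonian 1000–720; Triassic 251.902–201.4; Rhyacian 2300–2050; Carboniferous 358.9–298.9 (Ma).
Larger Ma is earlier, so the oldest is Rhyacian and the youngest is Triassic; oldest to youngest: Rhyacian, Tonian, Ediacaran, Carboniferous, Triassic.
Oldest start 2300 minus youngest end 201.4 gives 2098.6 Myr overall.
Individual lengths (start − end): Tonian 280; Ediacaran 96.2; Carboniferous 60; Rhyacian 250; Triassic 50.502. The largest is Tonian at 280 Myr.

Rhyacian, Tonian, Ediacaran, Carboniferous, Triassic; total span 2098.6 Myr; longest is Tonian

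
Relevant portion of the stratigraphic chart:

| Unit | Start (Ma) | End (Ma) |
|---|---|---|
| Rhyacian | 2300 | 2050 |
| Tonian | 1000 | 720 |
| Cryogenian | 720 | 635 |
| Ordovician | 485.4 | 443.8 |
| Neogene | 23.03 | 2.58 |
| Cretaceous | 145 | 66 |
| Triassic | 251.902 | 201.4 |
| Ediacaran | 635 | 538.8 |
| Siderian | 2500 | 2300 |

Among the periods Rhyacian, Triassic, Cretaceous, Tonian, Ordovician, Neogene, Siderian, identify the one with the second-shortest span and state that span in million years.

Ordovician, 41.6 million years

Start − end for each: Rhyacian 2300 − 2050 = 250; Triassic 251.902 − 201.4 = 50.502; Cretaceous 145 − 66 = 79; Tonian 1000 − 720 = 280; Ordovician 485.4 − 443.8 = 41.6; Neogene 23.03 − 2.58 = 20.45; Siderian 2500 − 2300 = 200.
Ranking these from shortest: Neogene < Ordovician < Triassic < Cretaceous < Siderian < Rhyacian < Tonian.
Position 2 in that ranking is Ordovician, which lasted 41.6 Myr.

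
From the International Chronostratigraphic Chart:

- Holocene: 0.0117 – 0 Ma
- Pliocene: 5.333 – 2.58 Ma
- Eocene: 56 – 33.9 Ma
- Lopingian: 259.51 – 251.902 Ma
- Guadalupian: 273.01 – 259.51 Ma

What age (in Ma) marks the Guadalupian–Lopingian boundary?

259.51 Ma

The Guadalupian ends and the Lopingian begins at 259.51 Ma.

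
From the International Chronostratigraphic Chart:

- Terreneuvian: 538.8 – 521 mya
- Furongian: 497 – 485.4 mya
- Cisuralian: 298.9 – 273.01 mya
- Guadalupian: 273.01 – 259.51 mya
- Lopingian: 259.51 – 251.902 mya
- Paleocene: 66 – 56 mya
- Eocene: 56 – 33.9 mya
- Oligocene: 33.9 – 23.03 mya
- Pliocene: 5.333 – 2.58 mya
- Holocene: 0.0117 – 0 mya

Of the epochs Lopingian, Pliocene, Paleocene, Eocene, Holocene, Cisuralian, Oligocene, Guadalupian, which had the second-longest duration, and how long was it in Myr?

Durations: Lopingian 7.608; Pliocene 2.753; Paleocene 10; Eocene 22.1; Holocene 0.0117; Cisuralian 25.89; Oligocene 10.87; Guadalupian 13.5 Myr.
Sorted longest-first: Cisuralian (25.89), Eocene (22.1), Guadalupian (13.5), Oligocene (10.87), Paleocene (10), Lopingian (7.608), Pliocene (2.753), Holocene (0.0117).
The second longest is Eocene at 22.1 Myr.

Eocene, 22.1 million years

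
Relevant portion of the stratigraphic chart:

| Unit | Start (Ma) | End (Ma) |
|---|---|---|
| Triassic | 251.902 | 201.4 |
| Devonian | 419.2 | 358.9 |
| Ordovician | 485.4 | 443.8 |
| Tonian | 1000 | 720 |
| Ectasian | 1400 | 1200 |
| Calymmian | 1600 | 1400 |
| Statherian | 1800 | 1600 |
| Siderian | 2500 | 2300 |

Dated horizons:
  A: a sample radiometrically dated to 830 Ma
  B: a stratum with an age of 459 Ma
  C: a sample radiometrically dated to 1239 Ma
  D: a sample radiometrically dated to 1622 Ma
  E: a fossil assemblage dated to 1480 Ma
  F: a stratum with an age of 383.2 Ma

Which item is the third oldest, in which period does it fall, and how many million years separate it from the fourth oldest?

C, in the Ectasian; 409 million years to A

Larger Ma means older, so oldest first: D 1622 > E 1480 > C 1239 > A 830 > B 459 > F 383.2.
Counting 3 along gives C (1239 Ma); the excerpt puts that inside the Ectasian, 1400–1200 Ma.
Next in line is A (830 Ma), and 1239 − 830 = 409 Myr.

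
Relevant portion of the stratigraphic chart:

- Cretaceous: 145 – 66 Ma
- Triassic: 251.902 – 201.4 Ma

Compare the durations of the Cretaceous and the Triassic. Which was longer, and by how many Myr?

Cretaceous, by 28.498 million years

Cretaceous: 145 − 66 = 79 Myr.
Triassic: 251.902 − 201.4 = 50.502 Myr.
Difference: 79 − 50.502 = 28.498 Myr, so the Cretaceous was longer.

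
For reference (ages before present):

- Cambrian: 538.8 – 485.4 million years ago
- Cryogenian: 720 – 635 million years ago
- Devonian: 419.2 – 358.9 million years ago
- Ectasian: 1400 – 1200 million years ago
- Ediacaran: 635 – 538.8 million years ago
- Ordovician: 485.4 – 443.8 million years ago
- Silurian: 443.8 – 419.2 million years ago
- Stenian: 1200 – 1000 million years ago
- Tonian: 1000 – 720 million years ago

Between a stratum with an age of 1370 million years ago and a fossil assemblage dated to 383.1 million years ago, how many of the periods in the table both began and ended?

7

1370 Ma sits inside the Ectasian (1400–1200) and 383.1 Ma inside the Devonian (419.2–358.9); neither of those is wholly between the two dates.
The listed periods lying completely between them are Stenian, Tonian, Cryogenian, Ediacaran, Cambrian, Ordovician, Silurian — 7 in all.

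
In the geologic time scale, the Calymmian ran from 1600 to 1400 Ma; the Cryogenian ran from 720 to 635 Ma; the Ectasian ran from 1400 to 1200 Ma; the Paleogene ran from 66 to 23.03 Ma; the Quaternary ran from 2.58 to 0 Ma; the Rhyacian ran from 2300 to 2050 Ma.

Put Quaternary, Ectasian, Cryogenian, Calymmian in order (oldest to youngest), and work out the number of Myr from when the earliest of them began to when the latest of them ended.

Calymmian → Ectasian → Cryogenian → Quaternary; total span 1600 Myr

Start ages (Ma): Calymmian 1600, Ectasian 1400, Cryogenian 720, Quaternary 2.58.
Ordered oldest to youngest: Calymmian, Ectasian, Cryogenian, Quaternary.
Span = 1600 − 0 = 1600 Myr.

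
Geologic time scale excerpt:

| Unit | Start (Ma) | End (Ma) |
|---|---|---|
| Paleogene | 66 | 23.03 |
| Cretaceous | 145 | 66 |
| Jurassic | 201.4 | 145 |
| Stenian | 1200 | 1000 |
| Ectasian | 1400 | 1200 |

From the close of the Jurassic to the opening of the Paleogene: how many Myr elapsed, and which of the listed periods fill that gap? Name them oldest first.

79 million years; Cretaceous

End of Jurassic = 145 Ma; start of Paleogene = 66 Ma.
Gap = 145 − 66 = 79 Myr.
Periods wholly inside 145–66 Ma: Cretaceous (145–66).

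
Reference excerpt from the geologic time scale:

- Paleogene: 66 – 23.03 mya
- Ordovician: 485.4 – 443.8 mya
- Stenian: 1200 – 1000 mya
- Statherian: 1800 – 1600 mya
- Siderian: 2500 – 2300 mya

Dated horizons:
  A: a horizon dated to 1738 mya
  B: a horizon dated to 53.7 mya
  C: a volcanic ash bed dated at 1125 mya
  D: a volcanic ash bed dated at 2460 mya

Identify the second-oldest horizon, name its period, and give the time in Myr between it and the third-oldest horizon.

Sorted oldest-first by Ma: D (2460), A (1738), C (1125), B (53.7).
The second oldest is A at 1738 Ma, which lies in 1800–1600 Ma: the Statherian.
The third oldest is C at 1125 Ma; separation = |1738 − 1125| = 613 Myr.

A, in the Statherian; 613 million years to C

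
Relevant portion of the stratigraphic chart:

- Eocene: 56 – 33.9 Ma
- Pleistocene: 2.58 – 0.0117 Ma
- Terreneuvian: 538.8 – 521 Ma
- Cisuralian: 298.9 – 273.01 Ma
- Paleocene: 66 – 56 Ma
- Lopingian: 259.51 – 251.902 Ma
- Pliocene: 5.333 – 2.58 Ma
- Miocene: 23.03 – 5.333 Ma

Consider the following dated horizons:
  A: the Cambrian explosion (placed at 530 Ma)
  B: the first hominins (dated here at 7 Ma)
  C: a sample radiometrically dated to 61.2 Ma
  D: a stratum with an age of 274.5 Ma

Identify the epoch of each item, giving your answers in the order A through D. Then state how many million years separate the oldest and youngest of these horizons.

A: 530 Ma lies in 538.8–521 Ma, so Terreneuvian.
B: 7 Ma lies in 23.03–5.333 Ma, so Miocene.
C: 61.2 Ma lies in 66–56 Ma, so Paleocene.
D: 274.5 Ma lies in 298.9–273.01 Ma, so Cisuralian.
Oldest = 530 Ma, youngest = 7 Ma → span 523 Myr.

A — Terreneuvian; B — Miocene; C — Paleocene; D — Cisuralian; span 523 million years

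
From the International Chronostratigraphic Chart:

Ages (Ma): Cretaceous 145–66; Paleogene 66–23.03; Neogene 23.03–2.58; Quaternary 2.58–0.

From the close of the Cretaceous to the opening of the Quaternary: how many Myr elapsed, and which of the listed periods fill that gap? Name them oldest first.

63.42 million years; Paleogene, Neogene

End of Cretaceous = 66 Ma; start of Quaternary = 2.58 Ma.
Gap = 66 − 2.58 = 63.42 Myr.
Periods wholly inside 66–2.58 Ma: Paleogene (66–23.03), Neogene (23.03–2.58).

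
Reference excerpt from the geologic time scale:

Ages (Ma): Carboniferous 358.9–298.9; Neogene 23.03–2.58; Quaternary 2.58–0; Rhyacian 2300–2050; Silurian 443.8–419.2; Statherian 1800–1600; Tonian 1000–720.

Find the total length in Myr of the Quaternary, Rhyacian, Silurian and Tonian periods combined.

557.18 million years

Duration is start − end for each: (2.58 − 0) + (2300 − 2050) + (443.8 − 419.2) + (1000 − 720).
That is 2.58 + 250 + 24.6 + 280, which totals 557.18 million years.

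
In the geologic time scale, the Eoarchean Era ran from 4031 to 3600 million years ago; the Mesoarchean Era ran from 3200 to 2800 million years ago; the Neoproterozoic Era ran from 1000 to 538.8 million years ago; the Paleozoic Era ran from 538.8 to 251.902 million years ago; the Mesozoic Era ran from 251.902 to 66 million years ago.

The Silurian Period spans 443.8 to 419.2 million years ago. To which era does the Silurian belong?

The Silurian (443.8–419.2 Ma) lies entirely within 538.8–251.902 Ma, the Paleozoic Era.

Paleozoic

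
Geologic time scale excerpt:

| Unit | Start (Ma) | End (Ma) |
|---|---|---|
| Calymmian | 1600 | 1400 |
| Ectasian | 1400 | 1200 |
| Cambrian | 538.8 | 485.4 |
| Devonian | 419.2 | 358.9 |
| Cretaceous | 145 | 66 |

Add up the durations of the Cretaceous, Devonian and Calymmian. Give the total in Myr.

Duration is start − end for each: (145 − 66) + (419.2 − 358.9) + (1600 − 1400).
That is 79 + 60.3 + 200, which totals 339.3 million years.

339.3 million years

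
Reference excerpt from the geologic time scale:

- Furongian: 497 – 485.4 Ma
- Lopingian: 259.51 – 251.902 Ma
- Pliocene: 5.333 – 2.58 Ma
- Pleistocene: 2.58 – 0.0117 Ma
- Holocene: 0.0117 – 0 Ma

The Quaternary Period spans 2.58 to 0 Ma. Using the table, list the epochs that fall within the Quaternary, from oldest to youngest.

Pleistocene, Holocene

Epochs with both bounds inside 2.58–0 Ma: Pleistocene (2.58–0.0117), Holocene (0.0117–0).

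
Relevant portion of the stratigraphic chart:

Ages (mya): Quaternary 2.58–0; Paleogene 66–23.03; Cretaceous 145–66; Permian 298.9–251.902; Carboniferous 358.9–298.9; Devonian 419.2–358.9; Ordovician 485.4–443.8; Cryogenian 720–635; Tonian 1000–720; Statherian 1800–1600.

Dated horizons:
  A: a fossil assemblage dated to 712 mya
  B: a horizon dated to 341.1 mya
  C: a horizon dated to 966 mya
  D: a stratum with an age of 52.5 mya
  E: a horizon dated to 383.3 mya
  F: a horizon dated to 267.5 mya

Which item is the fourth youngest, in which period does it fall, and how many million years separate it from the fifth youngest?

Sorted youngest-first by Ma: D (52.5), F (267.5), B (341.1), E (383.3), A (712), C (966).
The fourth youngest is E at 383.3 Ma, which lies in 419.2–358.9 Ma: the Devonian.
The fifth youngest is A at 712 Ma; separation = |383.3 − 712| = 328.7 Myr.

E, in the Devonian; 328.7 million years to A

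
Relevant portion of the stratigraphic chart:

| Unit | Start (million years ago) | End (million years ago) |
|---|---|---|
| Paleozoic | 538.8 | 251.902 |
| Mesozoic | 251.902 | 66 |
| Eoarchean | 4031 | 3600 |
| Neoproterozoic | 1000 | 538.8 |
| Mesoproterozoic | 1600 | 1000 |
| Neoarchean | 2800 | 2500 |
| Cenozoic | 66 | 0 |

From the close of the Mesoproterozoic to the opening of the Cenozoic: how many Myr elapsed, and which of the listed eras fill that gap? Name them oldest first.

934 million years; Neoproterozoic, Paleozoic, Mesozoic

The Mesoproterozoic closes at 1000 Ma and the Cenozoic opens at 66 Ma, so the interval is 1000 − 66 = 934 Myr.
An era fits inside if it starts at or after 1000 Ma and ends at or before 66 Ma; oldest first that gives Neoproterozoic, Paleozoic, Mesozoic.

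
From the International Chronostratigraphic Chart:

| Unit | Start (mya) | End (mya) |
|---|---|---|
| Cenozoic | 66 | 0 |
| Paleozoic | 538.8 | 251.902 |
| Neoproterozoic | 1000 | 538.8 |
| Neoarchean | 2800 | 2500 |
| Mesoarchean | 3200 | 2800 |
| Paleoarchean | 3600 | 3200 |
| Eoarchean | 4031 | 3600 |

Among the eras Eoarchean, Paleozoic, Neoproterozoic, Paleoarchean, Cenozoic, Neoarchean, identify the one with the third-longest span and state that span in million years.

Start − end for each: Eoarchean 4031 − 3600 = 431; Paleozoic 538.8 − 251.902 = 286.898; Neoproterozoic 1000 − 538.8 = 461.2; Paleoarchean 3600 − 3200 = 400; Cenozoic 66 − 0 = 66; Neoarchean 2800 − 2500 = 300.
Ranking these from longest: Neoproterozoic > Eoarchean > Paleoarchean > Neoarchean > Paleozoic > Cenozoic.
Position 3 in that ranking is Paleoarchean, which lasted 400 Myr.

Paleoarchean, 400 million years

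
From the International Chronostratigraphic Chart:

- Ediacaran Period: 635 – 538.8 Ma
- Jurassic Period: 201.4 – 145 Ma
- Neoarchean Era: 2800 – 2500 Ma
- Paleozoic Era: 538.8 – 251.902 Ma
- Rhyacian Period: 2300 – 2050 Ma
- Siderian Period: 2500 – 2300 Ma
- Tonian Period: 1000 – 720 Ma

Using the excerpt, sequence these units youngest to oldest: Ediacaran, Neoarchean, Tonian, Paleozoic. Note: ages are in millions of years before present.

Read off each span (Ma): Ediacaran 635–538.8; Neoarchean 2800–2500; Tonian 1000–720; Paleozoic 538.8–251.902.
Larger Ma is older, so oldest→youngest is Neoarchean, Tonian, Ediacaran, Paleozoic; reverse it for youngest→oldest.

Paleozoic, Ediacaran, Tonian, Neoarchean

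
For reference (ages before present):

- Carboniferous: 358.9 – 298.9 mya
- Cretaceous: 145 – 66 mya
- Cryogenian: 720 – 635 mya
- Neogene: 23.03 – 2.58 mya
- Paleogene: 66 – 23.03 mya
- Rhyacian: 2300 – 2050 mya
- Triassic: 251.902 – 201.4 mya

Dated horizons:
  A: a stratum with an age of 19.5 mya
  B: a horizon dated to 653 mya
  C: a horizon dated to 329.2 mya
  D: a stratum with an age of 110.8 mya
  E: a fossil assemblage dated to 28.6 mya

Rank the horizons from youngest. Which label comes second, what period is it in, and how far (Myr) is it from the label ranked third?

Sorted youngest-first by Ma: A (19.5), E (28.6), D (110.8), C (329.2), B (653).
The second youngest is E at 28.6 Ma, which lies in 66–23.03 Ma: the Paleogene.
The third youngest is D at 110.8 Ma; separation = |28.6 − 110.8| = 82.2 Myr.

E, in the Paleogene; 82.2 million years to D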